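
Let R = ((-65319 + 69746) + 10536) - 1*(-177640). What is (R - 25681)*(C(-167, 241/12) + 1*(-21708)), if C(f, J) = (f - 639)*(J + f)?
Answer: 48427494101/3 ≈ 1.6142e+10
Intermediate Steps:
C(f, J) = (-639 + f)*(J + f)
R = 192603 (R = (4427 + 10536) + 177640 = 14963 + 177640 = 192603)
(R - 25681)*(C(-167, 241/12) + 1*(-21708)) = (192603 - 25681)*(((-167)² - 153999/12 - 639*(-167) + (241/12)*(-167)) + 1*(-21708)) = 166922*((27889 - 153999/12 + 106713 + (241*(1/12))*(-167)) - 21708) = 166922*((27889 - 639*241/12 + 106713 + (241/12)*(-167)) - 21708) = 166922*((27889 - 51333/4 + 106713 - 40247/12) - 21708) = 166922*(710489/6 - 21708) = 166922*(580241/6) = 48427494101/3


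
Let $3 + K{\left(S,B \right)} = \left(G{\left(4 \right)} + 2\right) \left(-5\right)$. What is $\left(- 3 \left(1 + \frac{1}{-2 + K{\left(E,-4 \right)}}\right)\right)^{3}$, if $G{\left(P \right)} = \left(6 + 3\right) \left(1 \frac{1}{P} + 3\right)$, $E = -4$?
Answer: $- \frac{263374721}{9938375} \approx -26.501$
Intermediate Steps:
$G{\left(P \right)} = 27 + \frac{9}{P}$ ($G{\left(P \right)} = 9 \left(\frac{1}{P} + 3\right) = 9 \left(3 + \frac{1}{P}\right) = 27 + \frac{9}{P}$)
$K{\left(S,B \right)} = - \frac{637}{4}$ ($K{\left(S,B \right)} = -3 + \left(\left(27 + \frac{9}{4}\right) + 2\right) \left(-5\right) = -3 + \left(\frac{117}{4} + 2\right) \left(-5\right) = -3 + \frac{125}{4} \left(-5\right) = -3 - \frac{625}{4} = - \frac{637}{4}$)
$\left(- 3 \left(1 + \frac{1}{-2 + K{\left(E,-4 \right)}}\right)\right)^{3} = \left(- 3 \left(1 + \frac{1}{-2 - \frac{637}{4}}\right)\right)^{3} = \left(- 3 \left(1 + \frac{1}{- \frac{645}{4}}\right)\right)^{3} = \left(- 3 \left(1 - \frac{4}{645}\right)\right)^{3} = \left(\left(-3\right) \frac{641}{645}\right)^{3} = \left(- \frac{641}{215}\right)^{3} = - \frac{263374721}{9938375}$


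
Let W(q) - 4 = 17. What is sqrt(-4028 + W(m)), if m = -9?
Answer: I*sqrt(4007) ≈ 63.301*I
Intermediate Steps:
W(q) = 21 (W(q) = 4 + 17 = 21)
sqrt(-4028 + W(m)) = sqrt(-4028 + 21) = sqrt(-4007) = I*sqrt(4007)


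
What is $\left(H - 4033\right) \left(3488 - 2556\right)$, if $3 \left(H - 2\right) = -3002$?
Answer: $- \frac{14068540}{3} \approx -4.6895 \cdot 10^{6}$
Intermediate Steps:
$H = - \frac{2996}{3}$ ($H = 2 + \frac{1}{3} \left(-3002\right) = 2 - \frac{3002}{3} = - \frac{2996}{3} \approx -998.67$)
$\left(H - 4033\right) \left(3488 - 2556\right) = \left(- \frac{2996}{3} - 4033\right) \left(3488 - 2556\right) = \left(- \frac{2996}{3} - 4033\right) 932 = \left(- \frac{15095}{3}\right) 932 = - \frac{14068540}{3}$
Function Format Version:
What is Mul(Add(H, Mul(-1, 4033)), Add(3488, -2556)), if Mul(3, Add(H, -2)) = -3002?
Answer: Rational(-14068540, 3) ≈ -4.6895e+6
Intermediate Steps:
H = Rational(-2996, 3) (H = Add(2, Mul(Rational(1, 3), -3002)) = Add(2, Rational(-3002, 3)) = Rational(-2996, 3) ≈ -998.67)
Mul(Add(H, Mul(-1, 4033)), Add(3488, -2556)) = Mul(Add(Rational(-2996, 3), Mul(-1, 4033)), Add(3488, -2556)) = Mul(Add(Rational(-2996, 3), -4033), 932) = Mul(Rational(-15095, 3), 932) = Rational(-14068540, 3)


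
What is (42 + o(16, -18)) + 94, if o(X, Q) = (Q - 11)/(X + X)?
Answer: 4323/32 ≈ 135.09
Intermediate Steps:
o(X, Q) = (-11 + Q)/(2*X) (o(X, Q) = (-11 + Q)/((2*X)) = (-11 + Q)*(1/(2*X)) = (-11 + Q)/(2*X))
(42 + o(16, -18)) + 94 = (42 + (1/2)*(-11 - 18)/16) + 94 = (42 + (1/2)*(1/16)*(-29)) + 94 = (42 - 29/32) + 94 = 1315/32 + 94 = 4323/32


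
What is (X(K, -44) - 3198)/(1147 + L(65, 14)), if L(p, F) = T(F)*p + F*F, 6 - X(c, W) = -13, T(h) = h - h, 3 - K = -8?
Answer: -187/79 ≈ -2.3671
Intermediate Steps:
K = 11 (K = 3 - 1*(-8) = 3 + 8 = 11)
T(h) = 0
X(c, W) = 19 (X(c, W) = 6 - 1*(-13) = 6 + 13 = 19)
L(p, F) = F² (L(p, F) = 0*p + F*F = 0 + F² = F²)
(X(K, -44) - 3198)/(1147 + L(65, 14)) = (19 - 3198)/(1147 + 14²) = -3179/(1147 + 196) = -3179/1343 = -3179*1/1343 = -187/79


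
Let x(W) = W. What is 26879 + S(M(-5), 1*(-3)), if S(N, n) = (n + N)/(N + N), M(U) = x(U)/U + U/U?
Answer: 107515/4 ≈ 26879.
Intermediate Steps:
M(U) = 2 (M(U) = U/U + U/U = 1 + 1 = 2)
S(N, n) = (N + n)/(2*N) (S(N, n) = (N + n)/((2*N)) = (N + n)*(1/(2*N)) = (N + n)/(2*N))
26879 + S(M(-5), 1*(-3)) = 26879 + (½)*(2 + 1*(-3))/2 = 26879 + (½)*(½)*(2 - 3) = 26879 + (½)*(½)*(-1) = 26879 - ¼ = 107515/4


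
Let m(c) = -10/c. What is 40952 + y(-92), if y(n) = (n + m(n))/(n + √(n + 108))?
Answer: 165777923/4048 ≈ 40953.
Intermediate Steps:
y(n) = (n - 10/n)/(n + √(108 + n)) (y(n) = (n - 10/n)/(n + √(n + 108)) = (n - 10/n)/(n + √(108 + n)))
40952 + y(-92) = 40952 + (-10 + (-92)²)/((-92)*(-92 + √(108 - 92))) = 40952 - (-10 + 8464)/(92*(-92 + √16)) = 40952 - 1/92*8454/(-92 + 4) = 40952 - 1/92*8454/(-88) = 40952 - 1/92*(-1/88)*8454 = 40952 + 4227/4048 = 165777923/4048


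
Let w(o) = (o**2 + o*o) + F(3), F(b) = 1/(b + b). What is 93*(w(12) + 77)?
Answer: 67921/2 ≈ 33961.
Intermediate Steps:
F(b) = 1/(2*b)
w(o) = 1/6 + 2*o**2 (w(o) = (o**2 + o*o) + (1/2)/3 = (o**2 + o**2) + (1/2)*(1/3) = 2*o**2 + 1/6 = 1/6 + 2*o**2)
93*(w(12) + 77) = 93*((1/6 + 2*12**2) + 77) = 93*((1/6 + 2*144) + 77) = 93*((1/6 + 288) + 77) = 93*(1729/6 + 77) = 93*(2191/6) = 67921/2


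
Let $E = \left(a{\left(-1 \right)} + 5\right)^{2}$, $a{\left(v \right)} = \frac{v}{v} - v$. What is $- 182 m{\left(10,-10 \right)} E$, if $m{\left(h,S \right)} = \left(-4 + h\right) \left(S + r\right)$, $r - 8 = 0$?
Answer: $107016$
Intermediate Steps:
$r = 8$ ($r = 8 + 0 = 8$)
$a{\left(v \right)} = 1 - v$
$m{\left(h,S \right)} = \left(-4 + h\right) \left(8 + S\right)$ ($m{\left(h,S \right)} = \left(-4 + h\right) \left(S + 8\right) = \left(-4 + h\right) \left(8 + S\right)$)
$E = 49$ ($E = \left(\left(1 - -1\right) + 5\right)^{2} = \left(\left(1 + 1\right) + 5\right)^{2} = \left(2 + 5\right)^{2} = 7^{2} = 49$)
$- 182 m{\left(10,-10 \right)} E = - 182 \left(-32 - -40 + 8 \cdot 10 - 100\right) 49 = - 182 \left(-32 + 40 + 80 - 100\right) 49 = \left(-182\right) \left(-12\right) 49 = 2184 \cdot 49 = 107016$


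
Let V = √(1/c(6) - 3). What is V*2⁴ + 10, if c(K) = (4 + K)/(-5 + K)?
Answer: 10 + 8*I*√290/5 ≈ 10.0 + 27.247*I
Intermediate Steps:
c(K) = (4 + K)/(-5 + K)
V = I*√290/10 (V = √(1/((4 + 6)/(-5 + 6)) - 3) = √(1/(10/1) - 3) = √(1/(1*10) - 3) = √(1/10 - 3) = √(⅒ - 3) = √(-29/10) = I*√290/10 ≈ 1.7029*I)
V*2⁴ + 10 = (I*√290/10)*2⁴ + 10 = (I*√290/10)*16 + 10 = 8*I*√290/5 + 10 = 10 + 8*I*√290/5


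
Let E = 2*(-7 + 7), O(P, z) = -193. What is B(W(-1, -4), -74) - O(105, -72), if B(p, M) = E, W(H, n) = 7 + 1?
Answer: 193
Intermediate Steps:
E = 0 (E = 2*0 = 0)
W(H, n) = 8
B(p, M) = 0
B(W(-1, -4), -74) - O(105, -72) = 0 - 1*(-193) = 0 + 193 = 193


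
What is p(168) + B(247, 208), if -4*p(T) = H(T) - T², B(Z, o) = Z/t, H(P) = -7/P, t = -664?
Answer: 56219327/7968 ≈ 7055.6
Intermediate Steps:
B(Z, o) = -Z/664 (B(Z, o) = Z/(-664) = Z*(-1/664) = -Z/664)
p(T) = T²/4 + 7/(4*T) (p(T) = -(-7/T - T²)/4 = -(-T² - 7/T)/4 = T²/4 + 7/(4*T))
p(168) + B(247, 208) = (¼)*(7 + 168³)/168 - 1/664*247 = (¼)*(1/168)*(7 + 4741632) - 247/664 = (¼)*(1/168)*4741639 - 247/664 = 677377/96 - 247/664 = 56219327/7968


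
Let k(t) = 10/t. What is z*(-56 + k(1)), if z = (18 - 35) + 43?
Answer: -1196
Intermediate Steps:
z = 26 (z = -17 + 43 = 26)
z*(-56 + k(1)) = 26*(-56 + 10/1) = 26*(-56 + 10*1) = 26*(-56 + 10) = 26*(-46) = -1196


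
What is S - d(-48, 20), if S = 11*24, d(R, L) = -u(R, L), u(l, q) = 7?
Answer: 271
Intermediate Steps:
d(R, L) = -7 (d(R, L) = -1*7 = -7)
S = 264
S - d(-48, 20) = 264 - 1*(-7) = 264 + 7 = 271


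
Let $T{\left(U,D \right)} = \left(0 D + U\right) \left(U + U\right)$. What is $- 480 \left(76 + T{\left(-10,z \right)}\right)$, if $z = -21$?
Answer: $-132480$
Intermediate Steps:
$T{\left(U,D \right)} = 2 U^{2}$ ($T{\left(U,D \right)} = \left(0 + U\right) 2 U = U 2 U = 2 U^{2}$)
$- 480 \left(76 + T{\left(-10,z \right)}\right) = - 480 \left(76 + 2 \left(-10\right)^{2}\right) = - 480 \left(76 + 2 \cdot 100\right) = - 480 \left(76 + 200\right) = \left(-480\right) 276 = -132480$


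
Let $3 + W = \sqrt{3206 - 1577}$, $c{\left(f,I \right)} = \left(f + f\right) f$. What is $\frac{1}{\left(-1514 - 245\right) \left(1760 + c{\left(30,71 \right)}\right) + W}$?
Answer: $- \frac{6262043}{39213182532220} - \frac{3 \sqrt{181}}{39213182532220} \approx -1.5969 \cdot 10^{-7}$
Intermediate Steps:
$c{\left(f,I \right)} = 2 f^{2}$ ($c{\left(f,I \right)} = 2 f f = 2 f^{2}$)
$W = -3 + 3 \sqrt{181}$ ($W = -3 + \sqrt{3206 - 1577} = -3 + \sqrt{1629} = -3 + 3 \sqrt{181} \approx 37.361$)
$\frac{1}{\left(-1514 - 245\right) \left(1760 + c{\left(30,71 \right)}\right) + W} = \frac{1}{\left(-1514 - 245\right) \left(1760 + 2 \cdot 30^{2}\right) - \left(3 - 3 \sqrt{181}\right)} = \frac{1}{- 1759 \left(1760 + 2 \cdot 900\right) - \left(3 - 3 \sqrt{181}\right)} = \frac{1}{- 1759 \left(1760 + 1800\right) - \left(3 - 3 \sqrt{181}\right)} = \frac{1}{\left(-1759\right) 3560 - \left(3 - 3 \sqrt{181}\right)} = \frac{1}{-6262040 - \left(3 - 3 \sqrt{181}\right)} = \frac{1}{-6262043 + 3 \sqrt{181}}$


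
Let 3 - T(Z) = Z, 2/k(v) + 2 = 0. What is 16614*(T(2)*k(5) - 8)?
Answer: -149526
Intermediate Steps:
k(v) = -1 (k(v) = 2/(-2 + 0) = 2/(-2) = 2*(-½) = -1)
T(Z) = 3 - Z
16614*(T(2)*k(5) - 8) = 16614*((3 - 1*2)*(-1) - 8) = 16614*((3 - 2)*(-1) - 8) = 16614*(1*(-1) - 8) = 16614*(-1 - 8) = 16614*(-9) = -149526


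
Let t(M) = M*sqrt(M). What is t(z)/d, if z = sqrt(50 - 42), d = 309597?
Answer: 4*2**(1/4)/309597 ≈ 1.5365e-5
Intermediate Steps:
z = 2*sqrt(2) (z = sqrt(8) = 2*sqrt(2) ≈ 2.8284)
t(M) = M**(3/2)
t(z)/d = (2*sqrt(2))**(3/2)/309597 = (4*2**(1/4))*(1/309597) = 4*2**(1/4)/309597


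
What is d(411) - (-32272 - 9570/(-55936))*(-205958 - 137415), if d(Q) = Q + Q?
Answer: -309921068067907/27968 ≈ -1.1081e+10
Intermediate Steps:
d(Q) = 2*Q
d(411) - (-32272 - 9570/(-55936))*(-205958 - 137415) = 2*411 - (-32272 - 9570/(-55936))*(-205958 - 137415) = 822 - (-32272 - 9570*(-1/55936))*(-343373) = 822 - (-32272 + 4785/27968)*(-343373) = 822 - (-902578511)*(-343373)/27968 = 822 - 1*309921091057603/27968 = 822 - 309921091057603/27968 = -309921068067907/27968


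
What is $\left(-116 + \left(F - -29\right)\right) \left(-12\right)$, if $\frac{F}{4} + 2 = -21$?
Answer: $2148$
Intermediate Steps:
$F = -92$ ($F = -8 + 4 \left(-21\right) = -8 - 84 = -92$)
$\left(-116 + \left(F - -29\right)\right) \left(-12\right) = \left(-116 - 63\right) \left(-12\right) = \left(-179\right) \left(-12\right) = 2148$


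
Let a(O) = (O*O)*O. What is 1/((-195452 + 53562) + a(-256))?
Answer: -1/16919106 ≈ -5.9105e-8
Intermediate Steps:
a(O) = O³ (a(O) = O²*O = O³)
1/((-195452 + 53562) + a(-256)) = 1/((-195452 + 53562) + (-256)³) = 1/(-141890 - 16777216) = 1/(-16919106) = -1/16919106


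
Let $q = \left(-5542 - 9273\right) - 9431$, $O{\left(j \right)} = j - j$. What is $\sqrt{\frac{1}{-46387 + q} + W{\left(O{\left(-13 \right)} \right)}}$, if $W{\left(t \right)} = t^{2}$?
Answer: $\frac{i \sqrt{70633}}{70633} \approx 0.0037627 i$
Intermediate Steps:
$O{\left(j \right)} = 0$
$q = -24246$ ($q = \left(-5542 - 9273\right) - 9431 = -14815 - 9431 = -24246$)
$\sqrt{\frac{1}{-46387 + q} + W{\left(O{\left(-13 \right)} \right)}} = \sqrt{\frac{1}{-46387 - 24246} + 0^{2}} = \sqrt{\frac{1}{-70633} + 0} = \sqrt{- \frac{1}{70633} + 0} = \sqrt{- \frac{1}{70633}} = \frac{i \sqrt{70633}}{70633}$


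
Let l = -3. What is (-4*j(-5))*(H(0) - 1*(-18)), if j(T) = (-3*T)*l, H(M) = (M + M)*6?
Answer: 3240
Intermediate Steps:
H(M) = 12*M (H(M) = (2*M)*6 = 12*M)
j(T) = 9*T (j(T) = -3*T*(-3) = 9*T)
(-4*j(-5))*(H(0) - 1*(-18)) = (-36*(-5))*(12*0 - 1*(-18)) = (-4*(-45))*(0 + 18) = 180*18 = 3240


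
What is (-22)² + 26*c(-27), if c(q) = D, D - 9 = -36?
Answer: -218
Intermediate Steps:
D = -27 (D = 9 - 36 = -27)
c(q) = -27
(-22)² + 26*c(-27) = (-22)² + 26*(-27) = 484 - 702 = -218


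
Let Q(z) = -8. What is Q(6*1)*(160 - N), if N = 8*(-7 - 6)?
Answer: -2112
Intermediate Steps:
N = -104 (N = 8*(-13) = -104)
Q(6*1)*(160 - N) = -8*(160 - 1*(-104)) = -8*(160 + 104) = -8*264 = -2112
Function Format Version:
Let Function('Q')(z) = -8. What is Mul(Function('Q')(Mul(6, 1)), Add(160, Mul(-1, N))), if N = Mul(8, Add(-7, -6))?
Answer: -2112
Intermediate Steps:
N = -104 (N = Mul(8, -13) = -104)
Mul(Function('Q')(Mul(6, 1)), Add(160, Mul(-1, N))) = Mul(-8, Add(160, Mul(-1, -104))) = Mul(-8, Add(160, 104)) = Mul(-8, 264) = -2112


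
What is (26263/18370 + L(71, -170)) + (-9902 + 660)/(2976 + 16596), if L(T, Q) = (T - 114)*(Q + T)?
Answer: 191361997172/44942205 ≈ 4258.0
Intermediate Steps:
L(T, Q) = (-114 + T)*(Q + T)
(26263/18370 + L(71, -170)) + (-9902 + 660)/(2976 + 16596) = (26263/18370 + (71² - 114*(-170) - 114*71 - 170*71)) + (-9902 + 660)/(2976 + 16596) = (26263*(1/18370) + (5041 + 19380 - 8094 - 12070)) - 9242/19572 = (26263/18370 + 4257) - 9242*1/19572 = 78227353/18370 - 4621/9786 = 191361997172/44942205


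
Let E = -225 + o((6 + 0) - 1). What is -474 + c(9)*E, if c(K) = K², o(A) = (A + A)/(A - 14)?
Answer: -18789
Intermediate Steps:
o(A) = 2*A/(-14 + A) (o(A) = (2*A)/(-14 + A) = 2*A/(-14 + A))
E = -2035/9 (E = -225 + 2*((6 + 0) - 1)/(-14 + ((6 + 0) - 1)) = -225 + 2*(6 - 1)/(-14 + (6 - 1)) = -225 + 2*5/(-14 + 5) = -225 + 2*5/(-9) = -225 + 2*5*(-⅑) = -225 - 10/9 = -2035/9 ≈ -226.11)
-474 + c(9)*E = -474 + 9²*(-2035/9) = -474 + 81*(-2035/9) = -474 - 18315 = -18789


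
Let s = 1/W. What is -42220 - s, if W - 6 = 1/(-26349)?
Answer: -6674712809/158093 ≈ -42220.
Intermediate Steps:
W = 158093/26349 (W = 6 + 1/(-26349) = 6 - 1/26349 = 158093/26349 ≈ 6.0000)
s = 26349/158093 (s = 1/(158093/26349) = 26349/158093 ≈ 0.16667)
-42220 - s = -42220 - 1*26349/158093 = -42220 - 26349/158093 = -6674712809/158093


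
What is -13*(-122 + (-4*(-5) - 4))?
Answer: 1378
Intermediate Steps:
-13*(-122 + (-4*(-5) - 4)) = -13*(-122 + (20 - 4)) = -13*(-122 + 16) = -13*(-106) = 1378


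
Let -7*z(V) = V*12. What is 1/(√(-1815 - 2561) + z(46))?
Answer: -483/64891 - 49*I*√1094/259564 ≈ -0.0074432 - 0.006244*I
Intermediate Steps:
z(V) = -12*V/7 (z(V) = -V*12/7 = -12*V/7)
1/(√(-1815 - 2561) + z(46)) = 1/(√(-1815 - 2561) - 12/7*46) = 1/(√(-4376) - 552/7) = 1/(2*I*√1094 - 552/7) = 1/(-552/7 + 2*I*√1094)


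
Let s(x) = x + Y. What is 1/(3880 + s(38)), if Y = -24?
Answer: 1/3894 ≈ 0.00025681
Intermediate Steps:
s(x) = -24 + x (s(x) = x - 24 = -24 + x)
1/(3880 + s(38)) = 1/(3880 + (-24 + 38)) = 1/(3880 + 14) = 1/3894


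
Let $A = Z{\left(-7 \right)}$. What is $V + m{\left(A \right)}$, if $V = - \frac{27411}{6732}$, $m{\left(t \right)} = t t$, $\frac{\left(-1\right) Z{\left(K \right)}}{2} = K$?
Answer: $\frac{430687}{2244} \approx 191.93$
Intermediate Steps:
$Z{\left(K \right)} = - 2 K$
$A = 14$ ($A = \left(-2\right) \left(-7\right) = 14$)
$m{\left(t \right)} = t^{2}$
$V = - \frac{9137}{2244}$ ($V = \left(-27411\right) \frac{1}{6732} = - \frac{9137}{2244} \approx -4.0717$)
$V + m{\left(A \right)} = - \frac{9137}{2244} + 14^{2} = - \frac{9137}{2244} + 196 = \frac{430687}{2244}$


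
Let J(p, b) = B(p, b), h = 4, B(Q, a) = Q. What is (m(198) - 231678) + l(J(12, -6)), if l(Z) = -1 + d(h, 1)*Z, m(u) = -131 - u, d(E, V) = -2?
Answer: -232032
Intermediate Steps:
J(p, b) = p
l(Z) = -1 - 2*Z
(m(198) - 231678) + l(J(12, -6)) = ((-131 - 1*198) - 231678) + (-1 - 2*12) = ((-131 - 198) - 231678) + (-1 - 24) = (-329 - 231678) - 25 = -232007 - 25 = -232032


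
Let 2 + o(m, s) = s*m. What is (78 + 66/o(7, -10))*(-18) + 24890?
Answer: 47005/2 ≈ 23503.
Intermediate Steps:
o(m, s) = -2 + m*s (o(m, s) = -2 + s*m = -2 + m*s)
(78 + 66/o(7, -10))*(-18) + 24890 = (78 + 66/(-2 + 7*(-10)))*(-18) + 24890 = (78 + 66/(-2 - 70))*(-18) + 24890 = (78 + 66/(-72))*(-18) + 24890 = (78 + 66*(-1/72))*(-18) + 24890 = (78 - 11/12)*(-18) + 24890 = (925/12)*(-18) + 24890 = -2775/2 + 24890 = 47005/2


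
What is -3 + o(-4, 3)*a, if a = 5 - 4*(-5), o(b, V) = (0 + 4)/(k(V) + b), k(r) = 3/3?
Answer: -109/3 ≈ -36.333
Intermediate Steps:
k(r) = 1 (k(r) = 3*(1/3) = 1)
o(b, V) = 4/(1 + b) (o(b, V) = (0 + 4)/(1 + b) = 4/(1 + b))
a = 25 (a = 5 + 20 = 25)
-3 + o(-4, 3)*a = -3 + (4/(1 - 4))*25 = -3 + (4/(-3))*25 = -3 + (4*(-1/3))*25 = -3 - 4/3*25 = -3 - 100/3 = -109/3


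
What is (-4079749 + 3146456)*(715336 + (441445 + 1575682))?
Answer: -2550188590659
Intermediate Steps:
(-4079749 + 3146456)*(715336 + (441445 + 1575682)) = -933293*(715336 + 2017127) = -933293*2732463 = -2550188590659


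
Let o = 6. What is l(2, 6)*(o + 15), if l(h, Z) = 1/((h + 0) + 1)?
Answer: 7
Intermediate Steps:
l(h, Z) = 1/(1 + h) (l(h, Z) = 1/(h + 1) = 1/(1 + h))
l(2, 6)*(o + 15) = (6 + 15)/(1 + 2) = 21/3 = (⅓)*21 = 7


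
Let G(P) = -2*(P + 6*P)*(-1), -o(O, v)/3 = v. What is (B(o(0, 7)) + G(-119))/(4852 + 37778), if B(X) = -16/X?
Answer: -3497/89523 ≈ -0.039063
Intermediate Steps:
o(O, v) = -3*v
G(P) = 14*P (G(P) = -14*P*(-1) = 14*P)
(B(o(0, 7)) + G(-119))/(4852 + 37778) = (-16/((-3*7)) + 14*(-119))/(4852 + 37778) = (-16/(-21) - 1666)/42630 = (-16*(-1/21) - 1666)*(1/42630) = (16/21 - 1666)*(1/42630) = -34970/21*1/42630 = -3497/89523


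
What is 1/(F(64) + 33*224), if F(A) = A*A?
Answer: 1/11488 ≈ 8.7047e-5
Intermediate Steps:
F(A) = A²
1/(F(64) + 33*224) = 1/(64² + 33*224) = 1/(4096 + 7392) = 1/11488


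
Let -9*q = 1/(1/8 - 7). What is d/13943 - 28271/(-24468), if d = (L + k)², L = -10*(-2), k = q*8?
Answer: 33004598266451/27864024437700 ≈ 1.1845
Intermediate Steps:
q = 8/495 (q = -1/(9*(1/8 - 7)) = -1/(9*(⅛ - 7)) = -1/(9*(-55/8)) = -⅑*(-8/55) = 8/495 ≈ 0.016162)
k = 64/495 (k = (8/495)*8 = 64/495 ≈ 0.12929)
L = 20
d = 99281296/245025 (d = (20 + 64/495)² = (9964/495)² = 99281296/245025 ≈ 405.19)
d/13943 - 28271/(-24468) = (99281296/245025)/13943 - 28271/(-24468) = (99281296/245025)*(1/13943) - 28271*(-1/24468) = 99281296/3416383575 + 28271/24468 = 33004598266451/27864024437700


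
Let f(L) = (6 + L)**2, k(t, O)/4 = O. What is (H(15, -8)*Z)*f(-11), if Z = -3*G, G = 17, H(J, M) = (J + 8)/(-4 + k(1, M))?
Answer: 9775/12 ≈ 814.58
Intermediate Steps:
k(t, O) = 4*O
H(J, M) = (8 + J)/(-4 + 4*M) (H(J, M) = (J + 8)/(-4 + 4*M) = (8 + J)/(-4 + 4*M))
Z = -51 (Z = -3*17 = -51)
(H(15, -8)*Z)*f(-11) = (((8 + 15)/(4*(-1 - 8)))*(-51))*(6 - 11)**2 = (((1/4)*23/(-9))*(-51))*(-5)**2 = (((1/4)*(-1/9)*23)*(-51))*25 = -23/36*(-51)*25 = (391/12)*25 = 9775/12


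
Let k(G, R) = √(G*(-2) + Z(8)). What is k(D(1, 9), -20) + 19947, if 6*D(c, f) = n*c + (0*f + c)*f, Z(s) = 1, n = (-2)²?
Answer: 19947 + I*√30/3 ≈ 19947.0 + 1.8257*I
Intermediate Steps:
n = 4
D(c, f) = 2*c/3 + c*f/6 (D(c, f) = (4*c + (0*f + c)*f)/6 = (4*c + (0 + c)*f)/6 = (4*c + c*f)/6 = 2*c/3 + c*f/6)
k(G, R) = √(1 - 2*G) (k(G, R) = √(G*(-2) + 1) = √(-2*G + 1) = √(1 - 2*G))
k(D(1, 9), -20) + 19947 = √(1 - (4 + 9)/3) + 19947 = √(1 - 13/3) + 19947 = √(-10/3) + 19947 = I*√30/3 + 19947 = 19947 + I*√30/3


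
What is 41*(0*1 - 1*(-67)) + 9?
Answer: 2756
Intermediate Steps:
41*(0*1 - 1*(-67)) + 9 = 41*(0 + 67) + 9 = 41*67 + 9 = 2747 + 9 = 2756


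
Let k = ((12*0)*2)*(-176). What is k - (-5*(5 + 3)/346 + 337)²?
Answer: -3396674961/29929 ≈ -1.1349e+5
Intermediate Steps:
k = 0 (k = (0*2)*(-176) = 0*(-176) = 0)
k - (-5*(5 + 3)/346 + 337)² = 0 - (-5*(5 + 3)/346 + 337)² = 0 - (-5*8*(1/346) + 337)² = 0 - (-40*1/346 + 337)² = 0 - (-20/173 + 337)² = 0 - (58281/173)² = 0 - 1*3396674961/29929 = 0 - 3396674961/29929 = -3396674961/29929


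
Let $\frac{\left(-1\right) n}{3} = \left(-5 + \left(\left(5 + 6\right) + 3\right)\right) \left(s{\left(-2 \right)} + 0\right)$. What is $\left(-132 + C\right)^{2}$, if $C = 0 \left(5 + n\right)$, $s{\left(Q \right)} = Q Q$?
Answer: $17424$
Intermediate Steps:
$s{\left(Q \right)} = Q^{2}$
$n = -108$ ($n = - 3 \left(-5 + \left(\left(5 + 6\right) + 3\right)\right) \left(\left(-2\right)^{2} + 0\right) = - 3 \left(-5 + \left(11 + 3\right)\right) \left(4 + 0\right) = - 3 \left(-5 + 14\right) 4 = - 3 \cdot 9 \cdot 4 = \left(-3\right) 36 = -108$)
$C = 0$ ($C = 0 \left(5 - 108\right) = 0 \left(-103\right) = 0$)
$\left(-132 + C\right)^{2} = \left(-132 + 0\right)^{2} = \left(-132\right)^{2} = 17424$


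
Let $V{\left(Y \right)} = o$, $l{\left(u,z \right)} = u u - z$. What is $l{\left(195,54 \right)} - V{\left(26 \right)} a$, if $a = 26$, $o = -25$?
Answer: $38621$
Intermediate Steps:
$l{\left(u,z \right)} = u^{2} - z$
$V{\left(Y \right)} = -25$
$l{\left(195,54 \right)} - V{\left(26 \right)} a = \left(195^{2} - 54\right) - \left(-25\right) 26 = \left(38025 - 54\right) - -650 = 37971 + 650 = 38621$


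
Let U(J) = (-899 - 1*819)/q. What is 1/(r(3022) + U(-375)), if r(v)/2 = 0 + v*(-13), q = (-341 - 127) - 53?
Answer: -521/40934294 ≈ -1.2728e-5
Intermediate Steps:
q = -521 (q = -468 - 53 = -521)
r(v) = -26*v (r(v) = 2*(0 + v*(-13)) = 2*(0 - 13*v) = 2*(-13*v) = -26*v)
U(J) = 1718/521 (U(J) = (-899 - 1*819)/(-521) = (-899 - 819)*(-1/521) = -1718*(-1/521) = 1718/521)
1/(r(3022) + U(-375)) = 1/(-26*3022 + 1718/521) = 1/(-78572 + 1718/521) = 1/(-40934294/521) = -521/40934294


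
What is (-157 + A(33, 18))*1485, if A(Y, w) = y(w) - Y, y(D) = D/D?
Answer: -280665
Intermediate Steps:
y(D) = 1
A(Y, w) = 1 - Y
(-157 + A(33, 18))*1485 = (-157 + (1 - 1*33))*1485 = (-157 + (1 - 33))*1485 = (-157 - 32)*1485 = -189*1485 = -280665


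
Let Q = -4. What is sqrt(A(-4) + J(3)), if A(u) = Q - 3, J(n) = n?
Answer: 2*I ≈ 2.0*I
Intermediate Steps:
A(u) = -7 (A(u) = -4 - 3 = -7)
sqrt(A(-4) + J(3)) = sqrt(-7 + 3) = sqrt(-4) = 2*I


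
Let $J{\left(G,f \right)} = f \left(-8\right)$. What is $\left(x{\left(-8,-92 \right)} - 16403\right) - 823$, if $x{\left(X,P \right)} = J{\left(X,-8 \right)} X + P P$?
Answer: $-9274$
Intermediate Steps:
$J{\left(G,f \right)} = - 8 f$
$x{\left(X,P \right)} = P^{2} + 64 X$ ($x{\left(X,P \right)} = \left(-8\right) \left(-8\right) X + P P = 64 X + P^{2} = P^{2} + 64 X$)
$\left(x{\left(-8,-92 \right)} - 16403\right) - 823 = \left(\left(\left(-92\right)^{2} + 64 \left(-8\right)\right) - 16403\right) - 823 = \left(\left(8464 - 512\right) - 16403\right) - 823 = \left(7952 - 16403\right) - 823 = -8451 - 823 = -9274$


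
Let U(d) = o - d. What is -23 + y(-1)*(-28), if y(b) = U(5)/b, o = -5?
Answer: -303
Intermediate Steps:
U(d) = -5 - d
y(b) = -10/b (y(b) = (-5 - 1*5)/b = (-5 - 5)/b = -10/b)
-23 + y(-1)*(-28) = -23 - 10/(-1)*(-28) = -23 - 10*(-1)*(-28) = -23 + 10*(-28) = -23 - 280 = -303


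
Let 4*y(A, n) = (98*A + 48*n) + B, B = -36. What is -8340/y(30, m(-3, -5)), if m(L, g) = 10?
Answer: -1390/141 ≈ -9.8582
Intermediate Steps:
y(A, n) = -9 + 12*n + 49*A/2 (y(A, n) = ((98*A + 48*n) - 36)/4 = ((48*n + 98*A) - 36)/4 = (-36 + 48*n + 98*A)/4 = -9 + 12*n + 49*A/2)
-8340/y(30, m(-3, -5)) = -8340/(-9 + 12*10 + (49/2)*30) = -8340/(-9 + 120 + 735) = -8340/846 = -8340*1/846 = -1390/141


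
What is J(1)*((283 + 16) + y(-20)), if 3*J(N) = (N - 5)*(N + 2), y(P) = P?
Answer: -1116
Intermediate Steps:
J(N) = (-5 + N)*(2 + N)/3 (J(N) = ((N - 5)*(N + 2))/3 = ((-5 + N)*(2 + N))/3 = (-5 + N)*(2 + N)/3)
J(1)*((283 + 16) + y(-20)) = (-10/3 - 1*1 + (⅓)*1²)*((283 + 16) - 20) = (-10/3 - 1 + (⅓)*1)*(299 - 20) = (-10/3 - 1 + ⅓)*279 = -4*279 = -1116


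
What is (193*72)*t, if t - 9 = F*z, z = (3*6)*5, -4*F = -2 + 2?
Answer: 125064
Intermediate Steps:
F = 0 (F = -(-2 + 2)/4 = -1/4*0 = 0)
z = 90 (z = 18*5 = 90)
t = 9 (t = 9 + 0*90 = 9 + 0 = 9)
(193*72)*t = (193*72)*9 = 13896*9 = 125064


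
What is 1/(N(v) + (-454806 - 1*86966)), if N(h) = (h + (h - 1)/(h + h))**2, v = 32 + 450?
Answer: -929296/287121565871 ≈ -3.2366e-6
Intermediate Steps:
v = 482
N(h) = (h + (-1 + h)/(2*h))**2 (N(h) = (h + (-1 + h)/((2*h)))**2 = (h + (-1 + h)*(1/(2*h)))**2 = (h + (-1 + h)/(2*h))**2)
1/(N(v) + (-454806 - 1*86966)) = 1/((1/4)*(-1 + 482 + 2*482**2)**2/482**2 + (-454806 - 1*86966)) = 1/((1/4)*(1/232324)*(-1 + 482 + 2*232324)**2 + (-454806 - 86966)) = 1/((1/4)*(1/232324)*(-1 + 482 + 464648)**2 - 541772) = 1/((1/4)*(1/232324)*465129**2 - 541772) = 1/((1/4)*(1/232324)*216344986641 - 541772) = 1/(216344986641/929296 - 541772) = 1/(-287121565871/929296) = -929296/287121565871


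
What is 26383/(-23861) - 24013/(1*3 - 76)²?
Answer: -713569200/127155269 ≈ -5.6118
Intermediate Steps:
26383/(-23861) - 24013/(1*3 - 76)² = 26383*(-1/23861) - 24013/(3 - 76)² = -26383/23861 - 24013/((-73)²) = -26383/23861 - 24013/5329 = -713569200/127155269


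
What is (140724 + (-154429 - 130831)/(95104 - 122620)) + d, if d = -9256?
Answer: 904439687/6879 ≈ 1.3148e+5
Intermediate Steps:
(140724 + (-154429 - 130831)/(95104 - 122620)) + d = (140724 + (-154429 - 130831)/(95104 - 122620)) - 9256 = (140724 - 285260/(-27516)) - 9256 = (140724 - 285260*(-1/27516)) - 9256 = (140724 + 71315/6879) - 9256 = 968111711/6879 - 9256 = 904439687/6879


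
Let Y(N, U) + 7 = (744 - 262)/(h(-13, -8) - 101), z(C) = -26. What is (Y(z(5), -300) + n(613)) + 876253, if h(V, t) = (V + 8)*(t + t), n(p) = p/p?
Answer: 18400705/21 ≈ 8.7622e+5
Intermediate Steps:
n(p) = 1
h(V, t) = 2*t*(8 + V) (h(V, t) = (8 + V)*(2*t) = 2*t*(8 + V))
Y(N, U) = -629/21 (Y(N, U) = -7 + (744 - 262)/(2*(-8)*(8 - 13) - 101) = -7 + 482/(2*(-8)*(-5) - 101) = -7 + 482/(80 - 101) = -7 + 482/(-21) = -7 + 482*(-1/21) = -7 - 482/21 = -629/21)
(Y(z(5), -300) + n(613)) + 876253 = (-629/21 + 1) + 876253 = -608/21 + 876253 = 18400705/21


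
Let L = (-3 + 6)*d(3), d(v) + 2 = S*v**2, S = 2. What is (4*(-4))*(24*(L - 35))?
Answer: -4992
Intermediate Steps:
d(v) = -2 + 2*v**2
L = 48 (L = (-3 + 6)*(-2 + 2*3**2) = 3*(-2 + 2*9) = 3*(-2 + 18) = 3*16 = 48)
(4*(-4))*(24*(L - 35)) = (4*(-4))*(24*(48 - 35)) = -384*13 = -16*312 = -4992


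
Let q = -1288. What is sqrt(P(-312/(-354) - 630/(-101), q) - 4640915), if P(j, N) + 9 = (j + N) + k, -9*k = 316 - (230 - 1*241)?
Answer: I*sqrt(1483600541820753)/17877 ≈ 2154.6*I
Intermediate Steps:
k = -109/3 (k = -(316 - (230 - 1*241))/9 = -(316 - (230 - 241))/9 = -(316 - 1*(-11))/9 = -(316 + 11)/9 = -1/9*327 = -109/3 ≈ -36.333)
P(j, N) = -136/3 + N + j (P(j, N) = -9 + ((j + N) - 109/3) = -9 + ((N + j) - 109/3) = -9 + (-109/3 + N + j) = -136/3 + N + j)
sqrt(P(-312/(-354) - 630/(-101), q) - 4640915) = sqrt((-136/3 - 1288 + (-312/(-354) - 630/(-101))) - 4640915) = sqrt((-136/3 - 1288 + (-312*(-1/354) - 630*(-1/101))) - 4640915) = sqrt((-136/3 - 1288 + (52/59 + 630/101)) - 4640915) = sqrt((-136/3 - 1288 + 42422/5959) - 4640915) = sqrt(-23708734/17877 - 4640915) = sqrt(-82989346189/17877) = I*sqrt(1483600541820753)/17877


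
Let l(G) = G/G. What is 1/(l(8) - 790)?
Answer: -1/789 ≈ -0.0012674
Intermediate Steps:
l(G) = 1
1/(l(8) - 790) = 1/(1 - 790) = 1/(-789) = -1/789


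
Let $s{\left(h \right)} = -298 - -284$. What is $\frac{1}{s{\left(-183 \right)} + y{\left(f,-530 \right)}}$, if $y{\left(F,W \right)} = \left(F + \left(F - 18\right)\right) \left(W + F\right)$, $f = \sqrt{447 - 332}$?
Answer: $- \frac{2439}{9615031} - \frac{539 \sqrt{115}}{19230062} \approx -0.00055424$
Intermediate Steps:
$s{\left(h \right)} = -14$ ($s{\left(h \right)} = -298 + 284 = -14$)
$f = \sqrt{115} \approx 10.724$
$y{\left(F,W \right)} = \left(-18 + 2 F\right) \left(F + W\right)$ ($y{\left(F,W \right)} = \left(F + \left(-18 + F\right)\right) \left(F + W\right) = \left(-18 + 2 F\right) \left(F + W\right)$)
$\frac{1}{s{\left(-183 \right)} + y{\left(f,-530 \right)}} = \frac{1}{-14 + \left(- 18 \sqrt{115} - -9540 + 2 \left(\sqrt{115}\right)^{2} + 2 \sqrt{115} \left(-530\right)\right)} = \frac{1}{-14 + \left(- 18 \sqrt{115} + 9540 + 2 \cdot 115 - 1060 \sqrt{115}\right)} = \frac{1}{-14 + \left(- 18 \sqrt{115} + 9540 + 230 - 1060 \sqrt{115}\right)} = \frac{1}{-14 + \left(9770 - 1078 \sqrt{115}\right)} = \frac{1}{9756 - 1078 \sqrt{115}}$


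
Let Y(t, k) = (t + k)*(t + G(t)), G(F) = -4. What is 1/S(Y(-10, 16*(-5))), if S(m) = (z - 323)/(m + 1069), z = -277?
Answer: -2329/600 ≈ -3.8817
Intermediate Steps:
Y(t, k) = (-4 + t)*(k + t) (Y(t, k) = (t + k)*(t - 4) = (k + t)*(-4 + t) = (-4 + t)*(k + t))
S(m) = -600/(1069 + m) (S(m) = (-277 - 323)/(m + 1069) = -600/(1069 + m))
1/S(Y(-10, 16*(-5))) = 1/(-600/(1069 + ((-10)² - 64*(-5) - 4*(-10) + (16*(-5))*(-10)))) = 1/(-600/(1069 + (100 - 4*(-80) + 40 - 80*(-10)))) = 1/(-600/(1069 + (100 + 320 + 40 + 800))) = 1/(-600/(1069 + 1260)) = 1/(-600/2329) = -2329/600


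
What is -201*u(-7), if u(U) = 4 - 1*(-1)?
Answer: -1005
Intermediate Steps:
u(U) = 5 (u(U) = 4 + 1 = 5)
-201*u(-7) = -201*5 = -1005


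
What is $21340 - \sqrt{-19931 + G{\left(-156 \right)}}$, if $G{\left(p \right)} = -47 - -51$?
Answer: $21340 - i \sqrt{19927} \approx 21340.0 - 141.16 i$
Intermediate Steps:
$G{\left(p \right)} = 4$ ($G{\left(p \right)} = -47 + 51 = 4$)
$21340 - \sqrt{-19931 + G{\left(-156 \right)}} = 21340 - \sqrt{-19931 + 4} = 21340 - \sqrt{-19927} = 21340 - i \sqrt{19927}$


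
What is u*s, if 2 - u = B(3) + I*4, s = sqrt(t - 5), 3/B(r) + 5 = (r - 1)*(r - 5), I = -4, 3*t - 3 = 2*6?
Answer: 0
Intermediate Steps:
t = 5 (t = 1 + (2*6)/3 = 1 + (1/3)*12 = 1 + 4 = 5)
B(r) = 3/(-5 + (-1 + r)*(-5 + r)) (B(r) = 3/(-5 + (r - 1)*(r - 5)) = 3/(-5 + (-1 + r)*(-5 + r)))
s = 0 (s = sqrt(5 - 5) = sqrt(0) = 0)
u = 55/3 (u = 2 - (3/(3*(-6 + 3)) - 4*4) = 2 - (3*(1/3)/(-3) - 16) = 2 - (3*(1/3)*(-1/3) - 16) = 2 - (-1/3 - 16) = 2 - 1*(-49/3) = 2 + 49/3 = 55/3 ≈ 18.333)
u*s = (55/3)*0 = 0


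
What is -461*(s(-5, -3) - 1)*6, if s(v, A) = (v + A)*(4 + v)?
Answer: -19362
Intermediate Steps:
s(v, A) = (4 + v)*(A + v) (s(v, A) = (A + v)*(4 + v) = (4 + v)*(A + v))
-461*(s(-5, -3) - 1)*6 = -461*(((-5)² + 4*(-3) + 4*(-5) - 3*(-5)) - 1)*6 = -461*((25 - 12 - 20 + 15) - 1)*6 = -461*(8 - 1)*6 = -3227*6 = -461*42 = -19362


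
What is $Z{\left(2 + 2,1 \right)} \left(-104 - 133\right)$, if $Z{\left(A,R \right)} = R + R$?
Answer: $-474$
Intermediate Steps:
$Z{\left(A,R \right)} = 2 R$
$Z{\left(2 + 2,1 \right)} \left(-104 - 133\right) = 2 \cdot 1 \left(-104 - 133\right) = 2 \left(-237\right) = -474$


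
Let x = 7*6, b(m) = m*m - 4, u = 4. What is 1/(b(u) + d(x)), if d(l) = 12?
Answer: 1/24 ≈ 0.041667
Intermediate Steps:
b(m) = -4 + m² (b(m) = m² - 4 = -4 + m²)
x = 42
1/(b(u) + d(x)) = 1/((-4 + 4²) + 12) = 1/((-4 + 16) + 12) = 1/(12 + 12) = 1/24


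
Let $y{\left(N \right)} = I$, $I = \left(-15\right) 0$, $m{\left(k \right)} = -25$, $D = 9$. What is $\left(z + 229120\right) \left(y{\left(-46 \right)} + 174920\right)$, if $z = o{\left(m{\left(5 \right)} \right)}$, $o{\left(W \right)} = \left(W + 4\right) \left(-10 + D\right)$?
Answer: $40081343720$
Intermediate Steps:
$I = 0$
$o{\left(W \right)} = -4 - W$ ($o{\left(W \right)} = \left(W + 4\right) \left(-10 + 9\right) = \left(4 + W\right) \left(-1\right) = -4 - W$)
$z = 21$ ($z = -4 - -25 = -4 + 25 = 21$)
$y{\left(N \right)} = 0$
$\left(z + 229120\right) \left(y{\left(-46 \right)} + 174920\right) = \left(21 + 229120\right) \left(0 + 174920\right) = 229141 \cdot 174920 = 40081343720$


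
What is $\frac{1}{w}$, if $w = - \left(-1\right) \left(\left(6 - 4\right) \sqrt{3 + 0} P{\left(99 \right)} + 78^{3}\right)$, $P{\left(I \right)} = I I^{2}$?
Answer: $- \frac{4394}{102523724001} + \frac{1331 \sqrt{3}}{7594349926} \approx 2.607 \cdot 10^{-7}$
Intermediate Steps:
$P{\left(I \right)} = I^{3}$
$w = 474552 + 1940598 \sqrt{3}$ ($w = - \left(-1\right) \left(\left(6 - 4\right) \sqrt{3 + 0} \cdot 99^{3} + 78^{3}\right) = - \left(-1\right) \left(2 \sqrt{3} \cdot 970299 + 474552\right) = - \left(-1\right) \left(1940598 \sqrt{3} + 474552\right) = - \left(-1\right) \left(474552 + 1940598 \sqrt{3}\right) = - (-474552 - 1940598 \sqrt{3}) = 474552 + 1940598 \sqrt{3} \approx 3.8358 \cdot 10^{6}$)
$\frac{1}{w} = \frac{1}{474552 + 1940598 \sqrt{3}}$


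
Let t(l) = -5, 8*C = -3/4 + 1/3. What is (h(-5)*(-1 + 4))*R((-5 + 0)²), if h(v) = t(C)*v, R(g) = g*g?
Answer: 46875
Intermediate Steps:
C = -5/96 (C = (-3/4 + 1/3)/8 = (-3*¼ + 1*(⅓))/8 = (-¾ + ⅓)/8 = (⅛)*(-5/12) = -5/96 ≈ -0.052083)
R(g) = g²
h(v) = -5*v
(h(-5)*(-1 + 4))*R((-5 + 0)²) = ((-5*(-5))*(-1 + 4))*((-5 + 0)²)² = (25*3)*((-5)²)² = 75*25² = 75*625 = 46875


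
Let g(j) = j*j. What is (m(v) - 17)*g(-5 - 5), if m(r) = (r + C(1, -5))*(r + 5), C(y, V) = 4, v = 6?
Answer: 9300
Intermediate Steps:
m(r) = (4 + r)*(5 + r) (m(r) = (r + 4)*(r + 5) = (4 + r)*(5 + r))
g(j) = j²
(m(v) - 17)*g(-5 - 5) = ((20 + 6² + 9*6) - 17)*(-5 - 5)² = ((20 + 36 + 54) - 17)*(-10)² = (110 - 17)*100 = 93*100 = 9300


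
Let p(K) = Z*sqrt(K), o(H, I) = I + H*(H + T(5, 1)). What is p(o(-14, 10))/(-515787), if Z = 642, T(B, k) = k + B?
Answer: -214*sqrt(122)/171929 ≈ -0.013748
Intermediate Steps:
T(B, k) = B + k
o(H, I) = I + H*(6 + H) (o(H, I) = I + H*(H + (5 + 1)) = I + H*(H + 6) = I + H*(6 + H))
p(K) = 642*sqrt(K)
p(o(-14, 10))/(-515787) = (642*sqrt(10 + (-14)**2 + 6*(-14)))/(-515787) = (642*sqrt(10 + 196 - 84))*(-1/515787) = (642*sqrt(122))*(-1/515787) = -214*sqrt(122)/171929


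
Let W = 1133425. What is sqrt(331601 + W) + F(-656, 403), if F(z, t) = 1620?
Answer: 1620 + sqrt(1465026) ≈ 2830.4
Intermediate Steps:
sqrt(331601 + W) + F(-656, 403) = sqrt(331601 + 1133425) + 1620 = sqrt(1465026) + 1620 = 1620 + sqrt(1465026)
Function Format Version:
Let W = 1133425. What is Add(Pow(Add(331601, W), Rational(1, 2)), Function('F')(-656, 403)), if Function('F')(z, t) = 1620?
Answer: Add(1620, Pow(1465026, Rational(1, 2))) ≈ 2830.4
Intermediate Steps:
Add(Pow(Add(331601, W), Rational(1, 2)), Function('F')(-656, 403)) = Add(Pow(Add(331601, 1133425), Rational(1, 2)), 1620) = Add(Pow(1465026, Rational(1, 2)), 1620) = Add(1620, Pow(1465026, Rational(1, 2)))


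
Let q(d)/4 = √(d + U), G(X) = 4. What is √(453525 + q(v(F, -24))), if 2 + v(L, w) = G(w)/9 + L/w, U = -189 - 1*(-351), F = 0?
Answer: √4082181/3 ≈ 673.48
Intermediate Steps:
U = 162 (U = -189 + 351 = 162)
v(L, w) = -14/9 + L/w (v(L, w) = -2 + (4/9 + L/w) = -14/9 + L/w)
q(d) = 4*√(162 + d) (q(d) = 4*√(d + 162) = 4*√(162 + d))
√(453525 + q(v(F, -24))) = √(453525 + 4*√(162 + (-14/9 + 0/(-24)))) = √(453525 + 4*√(162 + (-14/9 + 0*(-1/24)))) = √(453525 + 4*√(162 + (-14/9 + 0))) = √(453525 + 4*√(162 - 14/9)) = √(453525 + 4*√(1444/9)) = √(453525 + 4*(38/3)) = √(453525 + 152/3) = √(1360727/3) = √4082181/3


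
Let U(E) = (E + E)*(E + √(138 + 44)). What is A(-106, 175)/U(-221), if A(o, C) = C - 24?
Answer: 151/97318 + 151*√182/21507278 ≈ 0.0016463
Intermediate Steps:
A(o, C) = -24 + C
U(E) = 2*E*(E + √182) (U(E) = (2*E)*(E + √182) = 2*E*(E + √182))
A(-106, 175)/U(-221) = (-24 + 175)/((2*(-221)*(-221 + √182))) = 151/(97682 - 442*√182)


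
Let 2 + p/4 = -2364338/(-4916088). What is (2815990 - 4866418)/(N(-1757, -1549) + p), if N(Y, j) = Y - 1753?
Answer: 1260010560708/2160667529 ≈ 583.16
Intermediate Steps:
p = -3733919/614511 (p = -8 + 4*(-2364338/(-4916088)) = -8 + 4*(-2364338*(-1/4916088)) = -8 + 4*(1182169/2458044) = -8 + 1182169/614511 = -3733919/614511 ≈ -6.0762)
N(Y, j) = -1753 + Y
(2815990 - 4866418)/(N(-1757, -1549) + p) = (2815990 - 4866418)/((-1753 - 1757) - 3733919/614511) = -2050428/(-3510 - 3733919/614511) = -2050428/(-2160667529/614511) = -2050428*(-614511/2160667529) = 1260010560708/2160667529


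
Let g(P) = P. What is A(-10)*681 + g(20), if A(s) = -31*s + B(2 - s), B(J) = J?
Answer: 219302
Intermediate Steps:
A(s) = 2 - 32*s (A(s) = -31*s + (2 - s) = 2 - 32*s)
A(-10)*681 + g(20) = (2 - 32*(-10))*681 + 20 = (2 + 320)*681 + 20 = 322*681 + 20 = 219282 + 20 = 219302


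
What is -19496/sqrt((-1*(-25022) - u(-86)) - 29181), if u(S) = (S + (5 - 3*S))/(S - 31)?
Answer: 9748*I*sqrt(6323538)/81071 ≈ 302.36*I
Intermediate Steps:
u(S) = (5 - 2*S)/(-31 + S)
-19496/sqrt((-1*(-25022) - u(-86)) - 29181) = -19496/sqrt((-1*(-25022) - (5 - 2*(-86))/(-31 - 86)) - 29181) = -19496/sqrt((25022 - (5 + 172)/(-117)) - 29181) = -19496/sqrt((25022 - (-1)*177/117) - 29181) = -19496/sqrt((25022 - 1*(-59/39)) - 29181) = -19496/sqrt((25022 + 59/39) - 29181) = -19496/sqrt(975917/39 - 29181) = -19496*(-I*sqrt(6323538)/162142) = -(-9748)*I*sqrt(6323538)/81071 = 9748*I*sqrt(6323538)/81071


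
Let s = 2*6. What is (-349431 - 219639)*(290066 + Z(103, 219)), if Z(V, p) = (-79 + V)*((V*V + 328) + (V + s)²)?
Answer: -495064722780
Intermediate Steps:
s = 12
Z(V, p) = (-79 + V)*(328 + V² + (12 + V)²) (Z(V, p) = (-79 + V)*((V*V + 328) + (V + 12)²) = (-79 + V)*((V² + 328) + (12 + V)²) = (-79 + V)*((328 + V²) + (12 + V)²) = (-79 + V)*(328 + V² + (12 + V)²))
(-349431 - 219639)*(290066 + Z(103, 219)) = (-349431 - 219639)*(290066 + (-37288 - 1424*103 - 134*103² + 2*103³)) = -569070*(290066 + (-37288 - 146672 - 134*10609 + 2*1092727)) = -569070*(290066 + (-37288 - 146672 - 1421606 + 2185454)) = -569070*(290066 + 579888) = -569070*869954 = -495064722780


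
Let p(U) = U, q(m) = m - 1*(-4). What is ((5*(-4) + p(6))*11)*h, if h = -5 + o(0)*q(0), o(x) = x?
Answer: 770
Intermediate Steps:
q(m) = 4 + m (q(m) = m + 4 = 4 + m)
h = -5 (h = -5 + 0*(4 + 0) = -5 + 0*4 = -5 + 0 = -5)
((5*(-4) + p(6))*11)*h = ((5*(-4) + 6)*11)*(-5) = ((-20 + 6)*11)*(-5) = -14*11*(-5) = -154*(-5) = 770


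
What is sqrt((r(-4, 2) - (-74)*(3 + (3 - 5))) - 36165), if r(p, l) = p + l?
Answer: I*sqrt(36093) ≈ 189.98*I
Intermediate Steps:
r(p, l) = l + p
sqrt((r(-4, 2) - (-74)*(3 + (3 - 5))) - 36165) = sqrt(((2 - 4) - (-74)*(3 + (3 - 5))) - 36165) = sqrt((-2 - (-74)*(3 - 2)) - 36165) = sqrt((-2 - (-74)) - 36165) = sqrt((-2 - 74*(-1)) - 36165) = sqrt((-2 + 74) - 36165) = sqrt(72 - 36165) = sqrt(-36093) = I*sqrt(36093)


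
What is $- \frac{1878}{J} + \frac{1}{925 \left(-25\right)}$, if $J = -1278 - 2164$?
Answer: $\frac{21712654}{39798125} \approx 0.54557$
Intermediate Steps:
$J = -3442$
$- \frac{1878}{J} + \frac{1}{925 \left(-25\right)} = - \frac{1878}{-3442} + \frac{1}{925 \left(-25\right)} = \left(-1878\right) \left(- \frac{1}{3442}\right) + \frac{1}{925} \left(- \frac{1}{25}\right) = \frac{939}{1721} - \frac{1}{23125} = \frac{21712654}{39798125}$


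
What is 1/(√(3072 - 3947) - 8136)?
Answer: -8136/66195371 - 5*I*√35/66195371 ≈ -0.00012291 - 4.4687e-7*I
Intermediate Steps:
1/(√(3072 - 3947) - 8136) = 1/(√(-875) - 8136) = 1/(5*I*√35 - 8136) = 1/(-8136 + 5*I*√35)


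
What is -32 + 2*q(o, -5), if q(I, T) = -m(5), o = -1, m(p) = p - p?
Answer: -32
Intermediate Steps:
m(p) = 0
q(I, T) = 0 (q(I, T) = -1*0 = 0)
-32 + 2*q(o, -5) = -32 + 2*0 = -32 + 0 = -32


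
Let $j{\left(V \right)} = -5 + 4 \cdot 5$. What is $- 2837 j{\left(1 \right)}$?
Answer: $-42555$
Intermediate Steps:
$j{\left(V \right)} = 15$ ($j{\left(V \right)} = -5 + 20 = 15$)
$- 2837 j{\left(1 \right)} = \left(-2837\right) 15 = -42555$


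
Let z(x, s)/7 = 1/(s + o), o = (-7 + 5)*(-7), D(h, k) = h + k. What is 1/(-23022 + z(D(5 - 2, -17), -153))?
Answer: -139/3200065 ≈ -4.3437e-5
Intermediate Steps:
o = 14 (o = -2*(-7) = 14)
z(x, s) = 7/(14 + s) (z(x, s) = 7/(s + 14) = 7/(14 + s))
1/(-23022 + z(D(5 - 2, -17), -153)) = 1/(-23022 + 7/(14 - 153)) = 1/(-23022 + 7/(-139)) = 1/(-23022 + 7*(-1/139)) = 1/(-23022 - 7/139) = 1/(-3200065/139) = -139/3200065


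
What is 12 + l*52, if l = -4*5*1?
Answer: -1028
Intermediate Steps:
l = -20 (l = -20*1 = -20)
12 + l*52 = 12 - 20*52 = 12 - 1040 = -1028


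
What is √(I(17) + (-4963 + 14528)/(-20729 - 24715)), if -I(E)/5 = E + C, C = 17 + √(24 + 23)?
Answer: √(-87877846245 - 2581446420*√47)/22722 ≈ 14.3*I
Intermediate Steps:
C = 17 + √47 ≈ 23.856
I(E) = -85 - 5*E - 5*√47 (I(E) = -5*(E + (17 + √47)) = -5*(17 + E + √47) = -85 - 5*E - 5*√47)
√(I(17) + (-4963 + 14528)/(-20729 - 24715)) = √((-85 - 5*17 - 5*√47) + (-4963 + 14528)/(-20729 - 24715)) = √((-85 - 85 - 5*√47) + 9565/(-45444)) = √((-170 - 5*√47) + 9565*(-1/45444)) = √((-170 - 5*√47) - 9565/45444) = √(-7735045/45444 - 5*√47)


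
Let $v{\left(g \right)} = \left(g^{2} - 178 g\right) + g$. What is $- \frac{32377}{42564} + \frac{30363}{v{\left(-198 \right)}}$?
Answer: $- \frac{61756751}{175576500} \approx -0.35174$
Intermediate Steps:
$v{\left(g \right)} = g^{2} - 177 g$
$- \frac{32377}{42564} + \frac{30363}{v{\left(-198 \right)}} = - \frac{32377}{42564} + \frac{30363}{\left(-198\right) \left(-177 - 198\right)} = \left(-32377\right) \frac{1}{42564} + \frac{30363}{\left(-198\right) \left(-375\right)} = - \frac{32377}{42564} + \frac{30363}{74250} = - \frac{32377}{42564} + 30363 \cdot \frac{1}{74250} = - \frac{32377}{42564} + \frac{10121}{24750} = - \frac{61756751}{175576500}$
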